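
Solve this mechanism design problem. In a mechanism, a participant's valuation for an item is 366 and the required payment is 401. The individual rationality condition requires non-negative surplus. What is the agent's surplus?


Step 1: Surplus = value - payment = 366 - 401 = -35
Step 2: IR is violated (surplus < 0)

-35


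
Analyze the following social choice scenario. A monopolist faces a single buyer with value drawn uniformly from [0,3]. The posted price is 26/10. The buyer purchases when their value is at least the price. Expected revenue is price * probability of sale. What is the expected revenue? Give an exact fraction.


Step 1: Posted price r = 13/5, value support [0,3]
Step 2: P(v >= r) = (3 - 13/5)/3 = 2/15
Step 3: Expected revenue = r * P(v >= r) = 13/5 * 2/15
Step 4: Revenue = 26/75

26/75


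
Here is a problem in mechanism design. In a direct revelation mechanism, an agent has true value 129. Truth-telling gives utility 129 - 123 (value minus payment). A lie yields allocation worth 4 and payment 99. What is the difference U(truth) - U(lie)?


Step 1: U(truth) = value - payment = 129 - 123 = 6
Step 2: U(lie) = allocation - payment = 4 - 99 = -95
Step 3: IC gap = 6 - (-95) = 101

101


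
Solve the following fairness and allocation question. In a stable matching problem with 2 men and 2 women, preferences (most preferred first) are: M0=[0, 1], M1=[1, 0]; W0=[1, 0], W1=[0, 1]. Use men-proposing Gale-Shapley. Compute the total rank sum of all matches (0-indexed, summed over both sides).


Step 1: Run Gale-Shapley (men propose, women hold best offer):
  M0 proposes to W0; she accepts
  M1 proposes to W1; she accepts
Step 2: Final matching: W0-M0, W1-M1
Step 3: 0-indexed ranks (man's rank of his match, then woman's): 0 + 1 + 0 + 1
Step 4: Total rank sum = 2

2


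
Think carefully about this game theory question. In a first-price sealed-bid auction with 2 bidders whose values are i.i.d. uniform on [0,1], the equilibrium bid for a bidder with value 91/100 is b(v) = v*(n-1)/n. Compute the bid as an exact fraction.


Step 1: The symmetric BNE bidding function is b(v) = v * (n-1) / n
Step 2: Substitute v = 91/100 and n = 2
Step 3: b = 91/100 * 1/2
Step 4: b = 91/200

91/200


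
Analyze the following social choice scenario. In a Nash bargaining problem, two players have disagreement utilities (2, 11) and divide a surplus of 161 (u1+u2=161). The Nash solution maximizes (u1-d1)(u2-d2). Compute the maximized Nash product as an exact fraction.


Step 1: The Nash solution splits surplus symmetrically above the disagreement point
Step 2: u1 = (total + d1 - d2)/2 = (161 + 2 - 11)/2 = 76
Step 3: u2 = (total - d1 + d2)/2 = (161 - 2 + 11)/2 = 85
Step 4: Nash product = (76 - 2) * (85 - 11)
Step 5: = 74 * 74 = 5476

5476


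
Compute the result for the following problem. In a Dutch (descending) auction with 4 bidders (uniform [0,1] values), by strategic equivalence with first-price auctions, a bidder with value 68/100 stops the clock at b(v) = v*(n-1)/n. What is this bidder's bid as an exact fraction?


Step 1: Dutch auctions are strategically equivalent to first-price auctions
Step 2: The equilibrium bid is b(v) = v*(n-1)/n
Step 3: b = 17/25 * 3/4
Step 4: b = 51/100

51/100


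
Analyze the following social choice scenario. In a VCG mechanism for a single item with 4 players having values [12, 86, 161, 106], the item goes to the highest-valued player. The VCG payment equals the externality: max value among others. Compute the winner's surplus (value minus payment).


Step 1: The winner is the agent with the highest value: agent 2 with value 161
Step 2: Values of other agents: [12, 86, 106]
Step 3: VCG payment = max of others' values = 106
Step 4: Surplus = 161 - 106 = 55

55


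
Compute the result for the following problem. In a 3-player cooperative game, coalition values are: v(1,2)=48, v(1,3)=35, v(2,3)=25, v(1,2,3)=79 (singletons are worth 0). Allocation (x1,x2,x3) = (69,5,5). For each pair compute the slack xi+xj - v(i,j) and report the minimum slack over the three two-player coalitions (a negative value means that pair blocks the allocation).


Step 1: Slack for coalition (1,2): x1+x2 - v12 = 74 - 48 = 26
Step 2: Slack for coalition (1,3): x1+x3 - v13 = 74 - 35 = 39
Step 3: Slack for coalition (2,3): x2+x3 - v23 = 10 - 25 = -15
Step 4: Minimum slack = min(26, 39, -15) = -15, attained by (2,3); coalition (2,3) can block (slack < 0), so the allocation is not in the core

-15


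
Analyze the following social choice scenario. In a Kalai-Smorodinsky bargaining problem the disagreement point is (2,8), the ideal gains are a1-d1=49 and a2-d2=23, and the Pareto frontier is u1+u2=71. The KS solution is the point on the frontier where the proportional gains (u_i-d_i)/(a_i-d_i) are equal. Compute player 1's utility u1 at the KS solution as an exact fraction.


Step 1: At the KS point, (u1-d1)/r1 = (u2-d2)/r2 = t and u1+u2 = 71
Step 2: u1 = d1 + r1*t and u2 = d2 + r2*t, so (d1 + r1*t) + (d2 + r2*t) = 71
Step 3: t = (71 - 2 - 8)/(49 + 23) = 61/72
Step 4: u1 = d1 + r1*t = 2 + 49 * 61/72 = 3133/72
Step 5: (Check: u2 = d2 + r2*t = 1979/72; u1+u2 = 3133/72 + 1979/72 = 71, on the frontier.)

3133/72


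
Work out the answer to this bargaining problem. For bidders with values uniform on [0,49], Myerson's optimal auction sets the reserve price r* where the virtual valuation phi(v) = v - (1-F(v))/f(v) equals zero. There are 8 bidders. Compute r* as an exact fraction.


Step 1: For U[0,49], F(v) = v/49 and f(v) = 1/49
Step 2: phi(v) = v - (1 - v/49)/(1/49) = v - (49 - v) = 2v - 49
Step 3: Set phi(r*) = 0: 2r* - 49 = 0
Step 4: r* = 49/2 (the number of bidders n = 8 does not enter)

49/2


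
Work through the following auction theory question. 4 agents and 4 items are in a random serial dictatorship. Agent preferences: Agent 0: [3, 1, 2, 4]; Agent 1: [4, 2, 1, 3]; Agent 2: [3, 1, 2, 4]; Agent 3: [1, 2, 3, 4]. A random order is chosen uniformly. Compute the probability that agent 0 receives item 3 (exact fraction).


Step 1: Agent 0 wants item 3
Step 2: There are 24 possible orderings of agents
Step 3: In 12 orderings, agent 0 gets item 3
Step 4: Probability = 12/24 = 1/2

1/2


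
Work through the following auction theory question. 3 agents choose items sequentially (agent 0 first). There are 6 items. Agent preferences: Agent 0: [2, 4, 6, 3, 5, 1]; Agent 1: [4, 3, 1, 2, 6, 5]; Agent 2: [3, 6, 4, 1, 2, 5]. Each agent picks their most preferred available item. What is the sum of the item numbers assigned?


Step 1: Agent 0 picks item 2
Step 2: Agent 1 picks item 4
Step 3: Agent 2 picks item 3
Step 4: Sum = 2 + 4 + 3 = 9

9


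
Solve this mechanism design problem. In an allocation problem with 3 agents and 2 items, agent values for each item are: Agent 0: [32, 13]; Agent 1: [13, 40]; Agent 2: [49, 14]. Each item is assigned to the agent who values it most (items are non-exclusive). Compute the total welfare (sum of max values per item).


Step 1: For each item, find the maximum value among all agents.
Step 2: Item 0 -> Agent 2 (value 49)
Step 3: Item 1 -> Agent 1 (value 40)
Step 4: Total welfare = 49 + 40 = 89

89


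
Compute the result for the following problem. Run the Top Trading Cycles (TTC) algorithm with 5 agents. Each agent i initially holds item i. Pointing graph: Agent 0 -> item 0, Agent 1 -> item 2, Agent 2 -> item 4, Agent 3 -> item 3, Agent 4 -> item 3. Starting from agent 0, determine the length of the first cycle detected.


Step 1: Trace the pointer graph from agent 0: 0 -> 0
Step 2: A cycle is detected when we revisit agent 0
Step 3: The cycle is: 0 -> 0
Step 4: Cycle length = 1

1


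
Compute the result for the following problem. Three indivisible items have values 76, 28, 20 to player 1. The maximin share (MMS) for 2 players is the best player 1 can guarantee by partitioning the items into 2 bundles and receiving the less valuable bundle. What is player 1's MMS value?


Step 1: Item values = 76, 28, 20
Step 2: Enumerate all 2-bundle partitions and take the smaller bundle:
  Partition 1: {76} vs {28,20} -> bundles 76, 48; min = 48
  Partition 2: {28} vs {76,20} -> bundles 28, 96; min = 28
  Partition 3: {20} vs {76,28} -> bundles 20, 104; min = 20
Step 3: MMS = max(48, 28, 20) = 48

48


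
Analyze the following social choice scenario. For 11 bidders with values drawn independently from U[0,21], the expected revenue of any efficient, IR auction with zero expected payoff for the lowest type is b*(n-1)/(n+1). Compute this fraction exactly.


Step 1: By Revenue Equivalence, expected revenue = b*(n-1)/(n+1)
Step 2: Substituting n = 11, b = 21
Step 3: Revenue = 21*(11-1)/(11+1) = 21*10/12
Step 4: Revenue = 210/12 = 35/2

35/2


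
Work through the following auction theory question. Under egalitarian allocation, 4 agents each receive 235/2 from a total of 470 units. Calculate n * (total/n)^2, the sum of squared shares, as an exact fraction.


Step 1: Each agent's share = 470/4 = 235/2
Step 2: Square of each share = (235/2)^2 = 55225/4
Step 3: Sum of squares = 4 * 55225/4 = 55225

55225


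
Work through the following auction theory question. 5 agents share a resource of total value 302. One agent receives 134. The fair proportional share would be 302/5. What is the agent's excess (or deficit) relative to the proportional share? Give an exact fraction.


Step 1: Proportional share = 302/5
Step 2: Agent's actual allocation = 134
Step 3: Excess = 134 - 302/5 = 368/5

368/5


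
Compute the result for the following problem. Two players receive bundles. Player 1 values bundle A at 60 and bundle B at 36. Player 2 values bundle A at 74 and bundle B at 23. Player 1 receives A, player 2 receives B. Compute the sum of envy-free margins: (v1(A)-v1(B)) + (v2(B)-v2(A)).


Step 1: Player 1's margin = v1(A) - v1(B) = 60 - 36 = 24
Step 2: Player 2's margin = v2(B) - v2(A) = 23 - 74 = -51
Step 3: Total margin = 24 + -51 = -27

-27


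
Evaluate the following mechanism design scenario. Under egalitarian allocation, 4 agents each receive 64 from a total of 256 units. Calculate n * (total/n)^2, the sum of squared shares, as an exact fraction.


Step 1: Each agent's share = 256/4 = 64
Step 2: Square of each share = (64)^2 = 4096
Step 3: Sum of squares = 4 * 4096 = 16384

16384


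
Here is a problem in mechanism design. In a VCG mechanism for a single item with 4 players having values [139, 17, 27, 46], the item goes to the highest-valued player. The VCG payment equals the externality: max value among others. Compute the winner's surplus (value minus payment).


Step 1: The winner is the agent with the highest value: agent 0 with value 139
Step 2: Values of other agents: [17, 27, 46]
Step 3: VCG payment = max of others' values = 46
Step 4: Surplus = 139 - 46 = 93

93


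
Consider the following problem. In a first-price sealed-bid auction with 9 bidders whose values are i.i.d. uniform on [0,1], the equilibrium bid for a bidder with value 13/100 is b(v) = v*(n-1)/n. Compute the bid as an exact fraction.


Step 1: The symmetric BNE bidding function is b(v) = v * (n-1) / n
Step 2: Substitute v = 13/100 and n = 9
Step 3: b = 13/100 * 8/9
Step 4: b = 26/225

26/225


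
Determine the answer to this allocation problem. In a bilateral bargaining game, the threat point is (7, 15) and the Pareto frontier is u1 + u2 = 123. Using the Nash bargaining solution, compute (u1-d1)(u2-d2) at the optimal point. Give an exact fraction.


Step 1: The Nash solution splits surplus symmetrically above the disagreement point
Step 2: u1 = (total + d1 - d2)/2 = (123 + 7 - 15)/2 = 115/2
Step 3: u2 = (total - d1 + d2)/2 = (123 - 7 + 15)/2 = 131/2
Step 4: Nash product = (115/2 - 7) * (131/2 - 15)
Step 5: = 101/2 * 101/2 = 10201/4

10201/4


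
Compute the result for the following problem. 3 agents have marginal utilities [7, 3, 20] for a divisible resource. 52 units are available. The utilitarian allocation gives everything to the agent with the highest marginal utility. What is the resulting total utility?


Step 1: The marginal utilities are [7, 3, 20]
Step 2: The highest marginal utility is 20
Step 3: All 52 units go to that agent
Step 4: Total utility = 20 * 52 = 1040

1040


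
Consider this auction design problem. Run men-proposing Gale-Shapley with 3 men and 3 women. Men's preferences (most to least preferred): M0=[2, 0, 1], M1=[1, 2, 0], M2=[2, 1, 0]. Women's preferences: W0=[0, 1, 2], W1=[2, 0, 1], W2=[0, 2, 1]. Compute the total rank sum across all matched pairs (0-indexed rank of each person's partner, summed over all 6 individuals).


Step 1: Run Gale-Shapley (men propose, women hold best offer):
  M0 proposes to W2; she accepts
  M1 proposes to W1; she accepts
  M2 proposes to W2; rejected
  M2 proposes to W1; she switches from M1
  M1 proposes to W2; rejected
  M1 proposes to W0; she accepts
Step 2: Final matching: W0-M1, W1-M2, W2-M0
Step 3: 0-indexed ranks (man's rank of his match, then woman's): 2 + 1 + 1 + 0 + 0 + 0
Step 4: Total rank sum = 4

4


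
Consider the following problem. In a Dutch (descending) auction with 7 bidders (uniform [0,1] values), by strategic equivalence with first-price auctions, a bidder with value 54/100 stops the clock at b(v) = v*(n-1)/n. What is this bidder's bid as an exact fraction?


Step 1: Dutch auctions are strategically equivalent to first-price auctions
Step 2: The equilibrium bid is b(v) = v*(n-1)/n
Step 3: b = 27/50 * 6/7
Step 4: b = 81/175

81/175


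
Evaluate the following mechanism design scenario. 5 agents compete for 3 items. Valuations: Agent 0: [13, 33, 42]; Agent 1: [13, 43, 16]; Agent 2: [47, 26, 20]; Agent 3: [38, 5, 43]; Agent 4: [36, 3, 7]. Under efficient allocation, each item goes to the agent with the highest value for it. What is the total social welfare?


Step 1: For each item, find the maximum value among all agents.
Step 2: Item 0 -> Agent 2 (value 47)
Step 3: Item 1 -> Agent 1 (value 43)
Step 4: Item 2 -> Agent 3 (value 43)
Step 5: Total welfare = 47 + 43 + 43 = 133

133


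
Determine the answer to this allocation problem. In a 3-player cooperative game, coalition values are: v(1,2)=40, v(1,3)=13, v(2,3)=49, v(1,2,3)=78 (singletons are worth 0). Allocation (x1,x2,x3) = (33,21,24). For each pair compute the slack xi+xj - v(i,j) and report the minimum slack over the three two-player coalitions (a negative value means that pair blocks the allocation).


Step 1: Slack for coalition (1,2): x1+x2 - v12 = 54 - 40 = 14
Step 2: Slack for coalition (1,3): x1+x3 - v13 = 57 - 13 = 44
Step 3: Slack for coalition (2,3): x2+x3 - v23 = 45 - 49 = -4
Step 4: Minimum slack = min(14, 44, -4) = -4, attained by (2,3); coalition (2,3) can block (slack < 0), so the allocation is not in the core

-4


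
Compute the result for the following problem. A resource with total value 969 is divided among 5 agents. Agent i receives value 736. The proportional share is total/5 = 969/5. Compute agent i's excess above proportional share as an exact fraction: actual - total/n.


Step 1: Proportional share = 969/5
Step 2: Agent's actual allocation = 736
Step 3: Excess = 736 - 969/5 = 2711/5

2711/5


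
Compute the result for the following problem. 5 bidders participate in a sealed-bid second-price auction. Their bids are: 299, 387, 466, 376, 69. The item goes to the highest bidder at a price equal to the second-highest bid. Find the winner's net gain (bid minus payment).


Step 1: Sort bids in descending order: 466, 387, 376, 299, 69
Step 2: The winning bid is the highest: 466
Step 3: The payment equals the second-highest bid: 387
Step 4: Surplus = winner's bid - payment = 466 - 387 = 79

79


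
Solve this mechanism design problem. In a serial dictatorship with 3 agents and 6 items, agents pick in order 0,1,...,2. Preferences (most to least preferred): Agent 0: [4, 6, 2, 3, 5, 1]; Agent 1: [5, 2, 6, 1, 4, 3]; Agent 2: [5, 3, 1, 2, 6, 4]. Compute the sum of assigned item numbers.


Step 1: Agent 0 picks item 4
Step 2: Agent 1 picks item 5
Step 3: Agent 2 picks item 3
Step 4: Sum = 4 + 5 + 3 = 12

12


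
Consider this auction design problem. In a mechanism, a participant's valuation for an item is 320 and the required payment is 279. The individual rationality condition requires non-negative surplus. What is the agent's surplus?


Step 1: Surplus = value - payment = 320 - 279 = 41
Step 2: IR is satisfied (surplus >= 0)

41


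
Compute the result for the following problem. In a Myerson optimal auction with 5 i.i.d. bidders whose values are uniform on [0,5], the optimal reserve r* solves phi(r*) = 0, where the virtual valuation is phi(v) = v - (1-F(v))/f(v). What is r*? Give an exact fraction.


Step 1: For U[0,5], F(v) = v/5 and f(v) = 1/5
Step 2: phi(v) = v - (1 - v/5)/(1/5) = v - (5 - v) = 2v - 5
Step 3: Set phi(r*) = 0: 2r* - 5 = 0
Step 4: r* = 5/2 (the number of bidders n = 5 does not enter)

5/2


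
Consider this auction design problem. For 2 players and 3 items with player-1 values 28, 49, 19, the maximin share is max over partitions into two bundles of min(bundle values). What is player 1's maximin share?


Step 1: Item values = 28, 49, 19
Step 2: Enumerate all 2-bundle partitions and take the smaller bundle:
  Partition 1: {28} vs {49,19} -> bundles 28, 68; min = 28
  Partition 2: {49} vs {28,19} -> bundles 49, 47; min = 47
  Partition 3: {19} vs {28,49} -> bundles 19, 77; min = 19
Step 3: MMS = max(28, 47, 19) = 47

47


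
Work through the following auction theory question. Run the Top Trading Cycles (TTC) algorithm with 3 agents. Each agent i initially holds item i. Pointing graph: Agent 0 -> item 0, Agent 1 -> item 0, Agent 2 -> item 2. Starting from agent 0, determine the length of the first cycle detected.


Step 1: Trace the pointer graph from agent 0: 0 -> 0
Step 2: A cycle is detected when we revisit agent 0
Step 3: The cycle is: 0 -> 0
Step 4: Cycle length = 1

1


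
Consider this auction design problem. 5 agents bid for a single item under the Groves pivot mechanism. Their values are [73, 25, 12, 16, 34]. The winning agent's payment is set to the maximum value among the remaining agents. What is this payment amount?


Step 1: The efficient winner is agent 0 with value 73
Step 2: Other agents' values: [25, 12, 16, 34]
Step 3: Pivot payment = max(others) = 34
Step 4: The winner pays 34

34


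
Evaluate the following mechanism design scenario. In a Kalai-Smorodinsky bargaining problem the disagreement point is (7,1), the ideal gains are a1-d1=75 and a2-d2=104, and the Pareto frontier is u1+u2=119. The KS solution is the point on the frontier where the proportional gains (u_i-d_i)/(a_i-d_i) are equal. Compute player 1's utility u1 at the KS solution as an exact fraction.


Step 1: At the KS point, (u1-d1)/r1 = (u2-d2)/r2 = t and u1+u2 = 119
Step 2: u1 = d1 + r1*t and u2 = d2 + r2*t, so (d1 + r1*t) + (d2 + r2*t) = 119
Step 3: t = (119 - 7 - 1)/(75 + 104) = 111/179
Step 4: u1 = d1 + r1*t = 7 + 75 * 111/179 = 9578/179
Step 5: (Check: u2 = d2 + r2*t = 11723/179; u1+u2 = 9578/179 + 11723/179 = 119, on the frontier.)

9578/179


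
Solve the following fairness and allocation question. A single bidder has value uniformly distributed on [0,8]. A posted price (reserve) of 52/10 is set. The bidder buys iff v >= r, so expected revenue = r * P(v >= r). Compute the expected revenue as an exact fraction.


Step 1: Posted price r = 26/5, value support [0,8]
Step 2: P(v >= r) = (8 - 26/5)/8 = 7/20
Step 3: Expected revenue = r * P(v >= r) = 26/5 * 7/20
Step 4: Revenue = 91/50

91/50


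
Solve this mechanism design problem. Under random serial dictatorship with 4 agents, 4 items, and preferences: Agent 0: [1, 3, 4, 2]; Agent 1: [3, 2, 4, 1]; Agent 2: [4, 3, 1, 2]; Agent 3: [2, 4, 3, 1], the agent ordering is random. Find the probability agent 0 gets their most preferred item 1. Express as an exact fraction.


Step 1: Agent 0 wants item 1
Step 2: There are 24 possible orderings of agents
Step 3: In 24 orderings, agent 0 gets item 1
Step 4: Probability = 24/24 = 1

1


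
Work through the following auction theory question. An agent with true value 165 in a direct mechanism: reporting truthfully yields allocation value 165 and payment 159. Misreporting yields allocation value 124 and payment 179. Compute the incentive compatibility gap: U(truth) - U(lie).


Step 1: U(truth) = value - payment = 165 - 159 = 6
Step 2: U(lie) = allocation - payment = 124 - 179 = -55
Step 3: IC gap = 6 - (-55) = 61

61


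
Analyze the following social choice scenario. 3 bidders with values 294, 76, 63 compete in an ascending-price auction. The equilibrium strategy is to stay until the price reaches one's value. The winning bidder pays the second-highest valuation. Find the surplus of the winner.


Step 1: Identify the highest value: 294
Step 2: Identify the second-highest value: 76
Step 3: The final price = second-highest value = 76
Step 4: Surplus = 294 - 76 = 218

218


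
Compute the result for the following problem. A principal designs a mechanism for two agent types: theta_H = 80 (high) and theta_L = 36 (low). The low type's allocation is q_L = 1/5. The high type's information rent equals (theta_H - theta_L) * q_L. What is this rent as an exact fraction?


Step 1: theta_H - theta_L = 80 - 36 = 44
Step 2: Information rent = (theta_H - theta_L) * q_L
Step 3: = 44 * 1/5
Step 4: = 44/5

44/5


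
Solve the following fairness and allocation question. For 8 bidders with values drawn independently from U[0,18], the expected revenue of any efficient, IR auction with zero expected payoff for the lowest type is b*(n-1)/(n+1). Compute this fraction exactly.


Step 1: By Revenue Equivalence, expected revenue = b*(n-1)/(n+1)
Step 2: Substituting n = 8, b = 18
Step 3: Revenue = 18*(8-1)/(8+1) = 18*7/9
Step 4: Revenue = 126/9 = 14

14


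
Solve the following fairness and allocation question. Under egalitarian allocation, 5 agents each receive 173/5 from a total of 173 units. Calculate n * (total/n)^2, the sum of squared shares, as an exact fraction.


Step 1: Each agent's share = 173/5
Step 2: Square of each share = (173/5)^2 = 29929/25
Step 3: Sum of squares = 5 * 29929/25 = 29929/5

29929/5


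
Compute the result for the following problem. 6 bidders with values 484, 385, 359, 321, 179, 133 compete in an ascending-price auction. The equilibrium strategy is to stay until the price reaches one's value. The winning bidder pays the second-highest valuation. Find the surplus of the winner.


Step 1: Identify the highest value: 484
Step 2: Identify the second-highest value: 385
Step 3: The final price = second-highest value = 385
Step 4: Surplus = 484 - 385 = 99

99


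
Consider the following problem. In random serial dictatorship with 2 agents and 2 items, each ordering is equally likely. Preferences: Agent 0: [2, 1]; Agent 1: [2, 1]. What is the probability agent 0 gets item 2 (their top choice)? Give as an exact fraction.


Step 1: Agent 0 wants item 2
Step 2: There are 2 possible orderings of agents
Step 3: In 1 orderings, agent 0 gets item 2
Step 4: Probability = 1/2

1/2


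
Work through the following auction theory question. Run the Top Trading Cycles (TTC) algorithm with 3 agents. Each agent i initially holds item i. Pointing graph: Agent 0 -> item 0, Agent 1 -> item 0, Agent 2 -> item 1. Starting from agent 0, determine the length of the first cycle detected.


Step 1: Trace the pointer graph from agent 0: 0 -> 0
Step 2: A cycle is detected when we revisit agent 0
Step 3: The cycle is: 0 -> 0
Step 4: Cycle length = 1

1


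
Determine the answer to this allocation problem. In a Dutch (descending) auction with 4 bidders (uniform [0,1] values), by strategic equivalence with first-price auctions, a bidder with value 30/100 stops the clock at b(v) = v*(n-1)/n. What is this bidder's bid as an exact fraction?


Step 1: Dutch auctions are strategically equivalent to first-price auctions
Step 2: The equilibrium bid is b(v) = v*(n-1)/n
Step 3: b = 3/10 * 3/4
Step 4: b = 9/40

9/40


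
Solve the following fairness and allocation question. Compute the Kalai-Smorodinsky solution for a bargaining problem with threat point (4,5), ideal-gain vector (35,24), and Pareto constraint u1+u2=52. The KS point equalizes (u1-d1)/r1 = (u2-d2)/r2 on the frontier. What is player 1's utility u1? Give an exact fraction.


Step 1: At the KS point, (u1-d1)/r1 = (u2-d2)/r2 = t and u1+u2 = 52
Step 2: u1 = d1 + r1*t and u2 = d2 + r2*t, so (d1 + r1*t) + (d2 + r2*t) = 52
Step 3: t = (52 - 4 - 5)/(35 + 24) = 43/59
Step 4: u1 = d1 + r1*t = 4 + 35 * 43/59 = 1741/59
Step 5: (Check: u2 = d2 + r2*t = 1327/59; u1+u2 = 1741/59 + 1327/59 = 52, on the frontier.)

1741/59


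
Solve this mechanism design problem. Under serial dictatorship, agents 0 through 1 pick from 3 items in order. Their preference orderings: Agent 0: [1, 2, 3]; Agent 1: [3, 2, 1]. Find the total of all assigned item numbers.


Step 1: Agent 0 picks item 1
Step 2: Agent 1 picks item 3
Step 3: Sum = 1 + 3 = 4

4


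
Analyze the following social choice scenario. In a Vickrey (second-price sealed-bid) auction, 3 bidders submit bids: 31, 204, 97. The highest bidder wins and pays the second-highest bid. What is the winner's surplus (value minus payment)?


Step 1: Sort bids in descending order: 204, 97, 31
Step 2: The winning bid is the highest: 204
Step 3: The payment equals the second-highest bid: 97
Step 4: Surplus = winner's bid - payment = 204 - 97 = 107

107


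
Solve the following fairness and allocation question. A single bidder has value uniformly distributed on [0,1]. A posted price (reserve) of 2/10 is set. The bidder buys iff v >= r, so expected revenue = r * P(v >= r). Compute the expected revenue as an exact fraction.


Step 1: Posted price r = 1/5, value support [0,1]
Step 2: P(v >= r) = (1 - 1/5)/1 = 4/5
Step 3: Expected revenue = r * P(v >= r) = 1/5 * 4/5
Step 4: Revenue = 4/25

4/25


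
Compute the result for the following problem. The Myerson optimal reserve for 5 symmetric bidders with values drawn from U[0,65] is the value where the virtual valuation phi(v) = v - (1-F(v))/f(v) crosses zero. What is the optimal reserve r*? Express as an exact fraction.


Step 1: For U[0,65], F(v) = v/65 and f(v) = 1/65
Step 2: phi(v) = v - (1 - v/65)/(1/65) = v - (65 - v) = 2v - 65
Step 3: Set phi(r*) = 0: 2r* - 65 = 0
Step 4: r* = 65/2 (the number of bidders n = 5 does not enter)

65/2


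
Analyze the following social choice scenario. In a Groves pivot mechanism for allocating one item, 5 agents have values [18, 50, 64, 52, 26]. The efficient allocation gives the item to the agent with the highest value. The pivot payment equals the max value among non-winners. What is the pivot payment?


Step 1: The efficient winner is agent 2 with value 64
Step 2: Other agents' values: [18, 50, 52, 26]
Step 3: Pivot payment = max(others) = 52
Step 4: The winner pays 52

52


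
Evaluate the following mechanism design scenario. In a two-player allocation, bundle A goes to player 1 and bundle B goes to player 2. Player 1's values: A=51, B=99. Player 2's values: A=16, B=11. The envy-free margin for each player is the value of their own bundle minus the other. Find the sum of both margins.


Step 1: Player 1's margin = v1(A) - v1(B) = 51 - 99 = -48
Step 2: Player 2's margin = v2(B) - v2(A) = 11 - 16 = -5
Step 3: Total margin = -48 + -5 = -53

-53


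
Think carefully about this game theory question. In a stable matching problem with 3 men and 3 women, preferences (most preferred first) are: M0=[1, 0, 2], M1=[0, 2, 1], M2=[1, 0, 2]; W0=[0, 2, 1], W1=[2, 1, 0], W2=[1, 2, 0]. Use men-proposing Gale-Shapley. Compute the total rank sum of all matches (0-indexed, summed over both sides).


Step 1: Run Gale-Shapley (men propose, women hold best offer):
  M0 proposes to W1; she accepts
  M1 proposes to W0; she accepts
  M2 proposes to W1; she switches from M0
  M0 proposes to W0; she switches from M1
  M1 proposes to W2; she accepts
Step 2: Final matching: W0-M0, W1-M2, W2-M1
Step 3: 0-indexed ranks (man's rank of his match, then woman's): 1 + 0 + 0 + 0 + 1 + 0
Step 4: Total rank sum = 2

2


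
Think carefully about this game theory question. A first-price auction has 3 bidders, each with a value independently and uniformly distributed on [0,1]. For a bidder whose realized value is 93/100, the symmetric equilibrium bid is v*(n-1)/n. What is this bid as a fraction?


Step 1: The symmetric BNE bidding function is b(v) = v * (n-1) / n
Step 2: Substitute v = 93/100 and n = 3
Step 3: b = 93/100 * 2/3
Step 4: b = 31/50

31/50


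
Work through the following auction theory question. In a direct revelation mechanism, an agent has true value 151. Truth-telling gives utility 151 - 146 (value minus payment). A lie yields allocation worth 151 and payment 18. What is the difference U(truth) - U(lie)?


Step 1: U(truth) = value - payment = 151 - 146 = 5
Step 2: U(lie) = allocation - payment = 151 - 18 = 133
Step 3: IC gap = 5 - 133 = -128

-128


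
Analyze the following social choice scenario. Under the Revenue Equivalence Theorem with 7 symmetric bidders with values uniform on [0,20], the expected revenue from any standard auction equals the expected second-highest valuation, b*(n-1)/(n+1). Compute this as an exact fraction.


Step 1: By Revenue Equivalence, expected revenue = b*(n-1)/(n+1)
Step 2: Substituting n = 7, b = 20
Step 3: Revenue = 20*(7-1)/(7+1) = 20*6/8
Step 4: Revenue = 120/8 = 15

15


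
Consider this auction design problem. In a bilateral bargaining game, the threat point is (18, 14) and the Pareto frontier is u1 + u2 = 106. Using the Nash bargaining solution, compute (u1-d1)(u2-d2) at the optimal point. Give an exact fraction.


Step 1: The Nash solution splits surplus symmetrically above the disagreement point
Step 2: u1 = (total + d1 - d2)/2 = (106 + 18 - 14)/2 = 55
Step 3: u2 = (total - d1 + d2)/2 = (106 - 18 + 14)/2 = 51
Step 4: Nash product = (55 - 18) * (51 - 14)
Step 5: = 37 * 37 = 1369

1369


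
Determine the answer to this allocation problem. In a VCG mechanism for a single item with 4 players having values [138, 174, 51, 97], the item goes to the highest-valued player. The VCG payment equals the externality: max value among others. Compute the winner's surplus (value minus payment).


Step 1: The winner is the agent with the highest value: agent 1 with value 174
Step 2: Values of other agents: [138, 51, 97]
Step 3: VCG payment = max of others' values = 138
Step 4: Surplus = 174 - 138 = 36

36


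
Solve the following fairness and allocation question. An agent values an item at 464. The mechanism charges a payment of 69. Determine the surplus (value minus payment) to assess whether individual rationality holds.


Step 1: Surplus = value - payment = 464 - 69 = 395
Step 2: IR is satisfied (surplus >= 0)

395


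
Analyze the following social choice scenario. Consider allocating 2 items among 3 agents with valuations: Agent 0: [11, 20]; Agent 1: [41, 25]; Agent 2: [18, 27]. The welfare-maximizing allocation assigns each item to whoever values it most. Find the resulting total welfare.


Step 1: For each item, find the maximum value among all agents.
Step 2: Item 0 -> Agent 1 (value 41)
Step 3: Item 1 -> Agent 2 (value 27)
Step 4: Total welfare = 41 + 27 = 68

68


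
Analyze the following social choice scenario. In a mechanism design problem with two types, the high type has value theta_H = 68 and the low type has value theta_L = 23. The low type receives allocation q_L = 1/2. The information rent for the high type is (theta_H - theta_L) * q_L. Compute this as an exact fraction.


Step 1: theta_H - theta_L = 68 - 23 = 45
Step 2: Information rent = (theta_H - theta_L) * q_L
Step 3: = 45 * 1/2
Step 4: = 45/2

45/2


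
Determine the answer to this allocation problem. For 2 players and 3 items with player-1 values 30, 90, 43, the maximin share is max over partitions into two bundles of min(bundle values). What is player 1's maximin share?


Step 1: Item values = 30, 90, 43
Step 2: Enumerate all 2-bundle partitions and take the smaller bundle:
  Partition 1: {30} vs {90,43} -> bundles 30, 133; min = 30
  Partition 2: {90} vs {30,43} -> bundles 90, 73; min = 73
  Partition 3: {43} vs {30,90} -> bundles 43, 120; min = 43
Step 3: MMS = max(30, 73, 43) = 73

73


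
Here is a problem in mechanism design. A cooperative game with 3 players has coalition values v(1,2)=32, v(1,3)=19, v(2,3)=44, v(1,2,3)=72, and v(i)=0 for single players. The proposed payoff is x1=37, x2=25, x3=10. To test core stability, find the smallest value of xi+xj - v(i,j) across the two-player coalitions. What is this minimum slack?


Step 1: Slack for coalition (1,2): x1+x2 - v12 = 62 - 32 = 30
Step 2: Slack for coalition (1,3): x1+x3 - v13 = 47 - 19 = 28
Step 3: Slack for coalition (2,3): x2+x3 - v23 = 35 - 44 = -9
Step 4: Minimum slack = min(30, 28, -9) = -9, attained by (2,3); coalition (2,3) can block (slack < 0), so the allocation is not in the core

-9


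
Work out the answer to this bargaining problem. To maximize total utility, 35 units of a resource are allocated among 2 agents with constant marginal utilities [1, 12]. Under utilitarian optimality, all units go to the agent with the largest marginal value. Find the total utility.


Step 1: The marginal utilities are [1, 12]
Step 2: The highest marginal utility is 12
Step 3: All 35 units go to that agent
Step 4: Total utility = 12 * 35 = 420

420


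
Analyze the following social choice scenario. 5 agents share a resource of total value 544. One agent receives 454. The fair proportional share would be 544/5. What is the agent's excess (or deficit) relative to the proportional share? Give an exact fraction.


Step 1: Proportional share = 544/5
Step 2: Agent's actual allocation = 454
Step 3: Excess = 454 - 544/5 = 1726/5

1726/5


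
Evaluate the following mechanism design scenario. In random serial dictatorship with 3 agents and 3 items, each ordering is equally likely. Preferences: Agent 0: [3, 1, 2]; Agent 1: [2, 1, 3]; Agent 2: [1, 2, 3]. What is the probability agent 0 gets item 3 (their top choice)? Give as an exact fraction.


Step 1: Agent 0 wants item 3
Step 2: There are 6 possible orderings of agents
Step 3: In 6 orderings, agent 0 gets item 3
Step 4: Probability = 6/6 = 1

1


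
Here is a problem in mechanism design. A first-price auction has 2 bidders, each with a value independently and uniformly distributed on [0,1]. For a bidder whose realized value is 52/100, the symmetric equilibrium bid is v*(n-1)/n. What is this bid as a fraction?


Step 1: The symmetric BNE bidding function is b(v) = v * (n-1) / n
Step 2: Substitute v = 13/25 and n = 2
Step 3: b = 13/25 * 1/2
Step 4: b = 13/50

13/50


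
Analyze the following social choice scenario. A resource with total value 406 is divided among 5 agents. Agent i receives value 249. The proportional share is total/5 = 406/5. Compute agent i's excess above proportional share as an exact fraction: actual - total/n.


Step 1: Proportional share = 406/5
Step 2: Agent's actual allocation = 249
Step 3: Excess = 249 - 406/5 = 839/5

839/5


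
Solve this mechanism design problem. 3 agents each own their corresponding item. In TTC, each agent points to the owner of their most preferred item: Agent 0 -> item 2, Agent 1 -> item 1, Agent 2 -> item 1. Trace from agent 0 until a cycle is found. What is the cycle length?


Step 1: Trace the pointer graph from agent 0: 0 -> 2 -> 1 -> 1
Step 2: A cycle is detected when we revisit agent 1
Step 3: The cycle is: 1 -> 1
Step 4: Cycle length = 1

1


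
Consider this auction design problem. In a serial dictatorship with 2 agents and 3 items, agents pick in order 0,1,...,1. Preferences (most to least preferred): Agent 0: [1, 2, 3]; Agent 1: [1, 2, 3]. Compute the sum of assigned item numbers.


Step 1: Agent 0 picks item 1
Step 2: Agent 1 picks item 2
Step 3: Sum = 1 + 2 = 3

3


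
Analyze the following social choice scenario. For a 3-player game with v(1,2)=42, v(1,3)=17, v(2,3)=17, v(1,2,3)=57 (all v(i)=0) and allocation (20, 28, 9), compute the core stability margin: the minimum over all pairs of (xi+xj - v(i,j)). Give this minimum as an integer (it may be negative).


Step 1: Slack for coalition (1,2): x1+x2 - v12 = 48 - 42 = 6
Step 2: Slack for coalition (1,3): x1+x3 - v13 = 29 - 17 = 12
Step 3: Slack for coalition (2,3): x2+x3 - v23 = 37 - 17 = 20
Step 4: Minimum slack = min(6, 12, 20) = 6, attained by (1,2); no pair can gain by deviating, so the allocation is in the core

6


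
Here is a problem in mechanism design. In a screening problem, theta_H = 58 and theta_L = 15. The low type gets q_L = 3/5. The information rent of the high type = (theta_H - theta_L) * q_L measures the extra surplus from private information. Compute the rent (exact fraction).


Step 1: theta_H - theta_L = 58 - 15 = 43
Step 2: Information rent = (theta_H - theta_L) * q_L
Step 3: = 43 * 3/5
Step 4: = 129/5

129/5


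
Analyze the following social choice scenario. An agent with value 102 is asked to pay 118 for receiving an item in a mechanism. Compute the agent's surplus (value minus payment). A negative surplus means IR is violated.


Step 1: Surplus = value - payment = 102 - 118 = -16
Step 2: IR is violated (surplus < 0)

-16


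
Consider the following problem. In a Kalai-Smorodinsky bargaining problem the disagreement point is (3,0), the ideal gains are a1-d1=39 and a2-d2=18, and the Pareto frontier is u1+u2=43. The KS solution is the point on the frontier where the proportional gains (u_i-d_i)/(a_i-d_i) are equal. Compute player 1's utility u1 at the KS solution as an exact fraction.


Step 1: At the KS point, (u1-d1)/r1 = (u2-d2)/r2 = t and u1+u2 = 43
Step 2: u1 = d1 + r1*t and u2 = d2 + r2*t, so (d1 + r1*t) + (d2 + r2*t) = 43
Step 3: t = (43 - 3 - 0)/(39 + 18) = 40/57
Step 4: u1 = d1 + r1*t = 3 + 39 * 40/57 = 577/19
Step 5: (Check: u2 = d2 + r2*t = 240/19; u1+u2 = 577/19 + 240/19 = 43, on the frontier.)

577/19


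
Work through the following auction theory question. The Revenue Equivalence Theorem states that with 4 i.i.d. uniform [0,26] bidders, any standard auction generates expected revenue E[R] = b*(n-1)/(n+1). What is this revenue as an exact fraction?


Step 1: By Revenue Equivalence, expected revenue = b*(n-1)/(n+1)
Step 2: Substituting n = 4, b = 26
Step 3: Revenue = 26*(4-1)/(4+1) = 26*3/5
Step 4: Revenue = 78/5

78/5


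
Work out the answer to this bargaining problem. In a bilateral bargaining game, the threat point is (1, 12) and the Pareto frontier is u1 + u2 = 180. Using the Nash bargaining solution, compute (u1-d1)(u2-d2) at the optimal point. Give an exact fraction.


Step 1: The Nash solution splits surplus symmetrically above the disagreement point
Step 2: u1 = (total + d1 - d2)/2 = (180 + 1 - 12)/2 = 169/2
Step 3: u2 = (total - d1 + d2)/2 = (180 - 1 + 12)/2 = 191/2
Step 4: Nash product = (169/2 - 1) * (191/2 - 12)
Step 5: = 167/2 * 167/2 = 27889/4

27889/4


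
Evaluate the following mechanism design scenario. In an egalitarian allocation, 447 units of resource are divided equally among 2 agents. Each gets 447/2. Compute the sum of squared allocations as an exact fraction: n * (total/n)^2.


Step 1: Each agent's share = 447/2
Step 2: Square of each share = (447/2)^2 = 199809/4
Step 3: Sum of squares = 2 * 199809/4 = 199809/2

199809/2


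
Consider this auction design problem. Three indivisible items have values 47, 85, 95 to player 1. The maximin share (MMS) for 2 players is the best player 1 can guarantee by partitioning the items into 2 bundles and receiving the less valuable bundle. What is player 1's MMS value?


Step 1: Item values = 47, 85, 95
Step 2: Enumerate all 2-bundle partitions and take the smaller bundle:
  Partition 1: {47} vs {85,95} -> bundles 47, 180; min = 47
  Partition 2: {85} vs {47,95} -> bundles 85, 142; min = 85
  Partition 3: {95} vs {47,85} -> bundles 95, 132; min = 95
Step 3: MMS = max(47, 85, 95) = 95

95


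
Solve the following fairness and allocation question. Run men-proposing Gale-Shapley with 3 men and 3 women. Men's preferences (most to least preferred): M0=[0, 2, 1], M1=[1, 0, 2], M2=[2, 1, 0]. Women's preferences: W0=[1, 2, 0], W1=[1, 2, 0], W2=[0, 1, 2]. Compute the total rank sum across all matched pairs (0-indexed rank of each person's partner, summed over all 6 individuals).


Step 1: Run Gale-Shapley (men propose, women hold best offer):
  M0 proposes to W0; she accepts
  M1 proposes to W1; she accepts
  M2 proposes to W2; she accepts
Step 2: Final matching: W0-M0, W1-M1, W2-M2
Step 3: 0-indexed ranks (man's rank of his match, then woman's): 0 + 2 + 0 + 0 + 0 + 2
Step 4: Total rank sum = 4

4
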